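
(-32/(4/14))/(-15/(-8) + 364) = -896/2927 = -0.31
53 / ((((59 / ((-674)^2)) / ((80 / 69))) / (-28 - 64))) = -7704520960 / 177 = -43528367.01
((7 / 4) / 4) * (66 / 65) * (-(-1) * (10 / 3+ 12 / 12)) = 77 / 40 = 1.92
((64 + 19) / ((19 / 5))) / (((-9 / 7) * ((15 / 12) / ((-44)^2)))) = -4499264 / 171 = -26311.49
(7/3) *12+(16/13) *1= 380/13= 29.23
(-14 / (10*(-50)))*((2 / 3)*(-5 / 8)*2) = -7 / 300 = -0.02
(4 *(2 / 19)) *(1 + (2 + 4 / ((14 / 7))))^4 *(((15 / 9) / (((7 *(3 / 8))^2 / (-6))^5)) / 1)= -858993459200000 / 3912564673899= -219.55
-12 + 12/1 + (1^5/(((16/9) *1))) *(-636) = -1431/4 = -357.75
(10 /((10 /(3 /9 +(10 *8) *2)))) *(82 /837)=39442 /2511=15.71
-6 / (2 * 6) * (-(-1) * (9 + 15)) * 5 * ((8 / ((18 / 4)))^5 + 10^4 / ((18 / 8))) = -5269771520 / 19683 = -267732.13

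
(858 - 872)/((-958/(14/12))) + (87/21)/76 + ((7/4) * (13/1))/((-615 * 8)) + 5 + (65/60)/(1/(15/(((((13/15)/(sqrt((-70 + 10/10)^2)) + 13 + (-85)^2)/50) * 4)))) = 47853768965143949/9392299453699680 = 5.10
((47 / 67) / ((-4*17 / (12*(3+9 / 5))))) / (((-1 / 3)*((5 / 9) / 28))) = 2558304 / 28475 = 89.84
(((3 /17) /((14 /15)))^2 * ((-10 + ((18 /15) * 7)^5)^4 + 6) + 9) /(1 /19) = 224274036850620761063027661346528407 /108039855957031250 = 2075845389314636282.33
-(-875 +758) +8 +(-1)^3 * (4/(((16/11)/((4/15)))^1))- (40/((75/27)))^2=-6232/75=-83.09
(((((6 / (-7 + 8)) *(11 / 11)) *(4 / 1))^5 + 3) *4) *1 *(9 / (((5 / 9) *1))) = 2579891148 / 5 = 515978229.60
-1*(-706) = 706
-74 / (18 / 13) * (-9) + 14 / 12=2893 / 6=482.17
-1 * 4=-4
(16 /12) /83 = 4 /249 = 0.02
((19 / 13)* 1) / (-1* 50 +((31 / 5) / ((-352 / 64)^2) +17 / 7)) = -80465 / 2607761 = -0.03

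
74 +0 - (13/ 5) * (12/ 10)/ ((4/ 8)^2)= 1538/ 25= 61.52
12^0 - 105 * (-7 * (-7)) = -5144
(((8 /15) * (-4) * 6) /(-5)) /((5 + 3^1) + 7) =64 /375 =0.17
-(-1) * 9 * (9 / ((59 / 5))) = 405 / 59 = 6.86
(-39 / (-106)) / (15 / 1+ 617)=39 / 66992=0.00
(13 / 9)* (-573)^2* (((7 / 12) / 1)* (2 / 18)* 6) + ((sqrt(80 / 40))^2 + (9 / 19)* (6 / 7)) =441535303 / 2394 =184434.13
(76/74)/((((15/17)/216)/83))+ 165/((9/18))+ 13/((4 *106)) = 1662737909/78440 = 21197.58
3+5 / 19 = 62 / 19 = 3.26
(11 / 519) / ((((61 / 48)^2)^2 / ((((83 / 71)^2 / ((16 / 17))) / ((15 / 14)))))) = 664857059328 / 60374305076065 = 0.01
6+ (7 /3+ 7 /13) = 346 /39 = 8.87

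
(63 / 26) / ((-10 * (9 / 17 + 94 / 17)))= -1071 / 26780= -0.04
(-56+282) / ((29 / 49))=11074 / 29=381.86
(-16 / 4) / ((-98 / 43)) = 86 / 49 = 1.76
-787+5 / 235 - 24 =-38116 / 47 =-810.98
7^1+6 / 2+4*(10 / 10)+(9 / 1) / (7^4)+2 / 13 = 441901 / 31213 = 14.16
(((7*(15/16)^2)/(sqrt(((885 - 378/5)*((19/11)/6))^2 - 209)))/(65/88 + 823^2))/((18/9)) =317625*sqrt(654419261)/416071159221679328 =0.00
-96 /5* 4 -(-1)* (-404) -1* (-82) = -1994 /5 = -398.80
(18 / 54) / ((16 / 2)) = 1 / 24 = 0.04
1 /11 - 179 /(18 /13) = -25579 /198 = -129.19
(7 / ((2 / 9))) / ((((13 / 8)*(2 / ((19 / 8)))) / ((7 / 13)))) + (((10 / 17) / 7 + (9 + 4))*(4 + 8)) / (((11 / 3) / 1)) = 48859263 / 884884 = 55.22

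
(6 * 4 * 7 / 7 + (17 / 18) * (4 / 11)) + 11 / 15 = 12413 / 495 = 25.08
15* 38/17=570/17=33.53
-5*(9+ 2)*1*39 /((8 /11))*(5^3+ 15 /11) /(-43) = 1490775 /172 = 8667.30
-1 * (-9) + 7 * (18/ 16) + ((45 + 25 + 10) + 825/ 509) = 401075/ 4072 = 98.50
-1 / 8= -0.12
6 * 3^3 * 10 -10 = 1610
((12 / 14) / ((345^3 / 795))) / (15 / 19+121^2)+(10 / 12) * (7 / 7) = 493614683713 / 592337619650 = 0.83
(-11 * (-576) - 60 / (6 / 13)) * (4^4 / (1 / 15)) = 23831040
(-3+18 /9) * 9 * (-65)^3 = 2471625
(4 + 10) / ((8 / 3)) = 21 / 4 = 5.25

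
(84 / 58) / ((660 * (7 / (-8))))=-4 / 1595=-0.00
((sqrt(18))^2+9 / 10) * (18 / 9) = 189 / 5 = 37.80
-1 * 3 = -3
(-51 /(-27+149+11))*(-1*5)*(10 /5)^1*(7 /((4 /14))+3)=14025 /133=105.45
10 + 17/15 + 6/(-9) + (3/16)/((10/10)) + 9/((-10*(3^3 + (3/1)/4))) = 94321/8880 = 10.62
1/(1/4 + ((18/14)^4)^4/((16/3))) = 531726889113616/5691992288833927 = 0.09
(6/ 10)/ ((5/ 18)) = 54/ 25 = 2.16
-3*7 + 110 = 89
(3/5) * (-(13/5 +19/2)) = -7.26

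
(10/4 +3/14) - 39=-254/7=-36.29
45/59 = 0.76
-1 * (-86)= 86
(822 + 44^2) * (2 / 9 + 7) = 179270 / 9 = 19918.89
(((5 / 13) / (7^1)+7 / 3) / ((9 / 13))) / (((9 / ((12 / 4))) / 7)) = 652 / 81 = 8.05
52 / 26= 2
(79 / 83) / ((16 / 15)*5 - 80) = -237 / 18592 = -0.01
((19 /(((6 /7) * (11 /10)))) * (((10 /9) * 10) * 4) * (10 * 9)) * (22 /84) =21111.11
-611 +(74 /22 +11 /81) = -541283 /891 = -607.50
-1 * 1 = -1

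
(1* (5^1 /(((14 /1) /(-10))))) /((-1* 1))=25 /7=3.57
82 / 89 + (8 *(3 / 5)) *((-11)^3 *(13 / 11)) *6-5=-20161383 / 445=-45306.48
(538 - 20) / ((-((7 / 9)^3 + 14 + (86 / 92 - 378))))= 1.43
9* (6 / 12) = 9 / 2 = 4.50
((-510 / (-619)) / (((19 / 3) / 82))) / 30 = 4182 / 11761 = 0.36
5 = 5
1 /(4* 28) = 1 /112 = 0.01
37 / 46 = 0.80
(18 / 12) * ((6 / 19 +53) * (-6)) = -9117 / 19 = -479.84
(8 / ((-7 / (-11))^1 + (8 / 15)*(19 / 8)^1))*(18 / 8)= 1485 / 157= 9.46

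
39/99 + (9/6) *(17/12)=665/264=2.52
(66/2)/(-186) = -11/62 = -0.18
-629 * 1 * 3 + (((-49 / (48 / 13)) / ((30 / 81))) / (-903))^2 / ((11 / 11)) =-1887.00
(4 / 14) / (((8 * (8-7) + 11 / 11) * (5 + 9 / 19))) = 19 / 3276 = 0.01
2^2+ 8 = 12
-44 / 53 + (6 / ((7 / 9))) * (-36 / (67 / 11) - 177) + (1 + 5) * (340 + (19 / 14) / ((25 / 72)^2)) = 10807924138 / 15535625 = 695.69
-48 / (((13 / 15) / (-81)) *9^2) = 720 / 13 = 55.38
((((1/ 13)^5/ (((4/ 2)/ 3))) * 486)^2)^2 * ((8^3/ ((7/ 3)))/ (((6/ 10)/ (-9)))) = -6507176520522240/ 133034746424165596071607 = -0.00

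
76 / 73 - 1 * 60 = -4304 / 73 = -58.96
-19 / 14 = -1.36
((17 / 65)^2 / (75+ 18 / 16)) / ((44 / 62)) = 35836 / 28303275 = 0.00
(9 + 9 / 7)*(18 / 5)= 1296 / 35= 37.03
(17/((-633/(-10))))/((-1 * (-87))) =170/55071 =0.00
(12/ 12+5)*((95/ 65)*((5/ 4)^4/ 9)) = 11875/ 4992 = 2.38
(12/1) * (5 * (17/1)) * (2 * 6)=12240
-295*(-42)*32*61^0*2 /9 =264320 /3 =88106.67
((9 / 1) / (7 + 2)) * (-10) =-10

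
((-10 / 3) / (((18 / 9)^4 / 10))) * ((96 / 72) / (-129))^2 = -100 / 449307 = -0.00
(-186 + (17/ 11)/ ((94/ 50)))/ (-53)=95737/ 27401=3.49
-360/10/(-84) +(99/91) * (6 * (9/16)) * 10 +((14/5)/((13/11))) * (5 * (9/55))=71133/1820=39.08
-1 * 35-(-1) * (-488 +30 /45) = -1567 /3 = -522.33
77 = 77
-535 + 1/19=-10164/19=-534.95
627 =627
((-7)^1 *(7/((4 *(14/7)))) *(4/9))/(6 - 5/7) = -343/666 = -0.52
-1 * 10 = -10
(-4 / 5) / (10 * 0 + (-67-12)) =4 / 395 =0.01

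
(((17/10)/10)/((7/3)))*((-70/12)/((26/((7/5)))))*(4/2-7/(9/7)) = 3689/46800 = 0.08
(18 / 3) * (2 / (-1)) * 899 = -10788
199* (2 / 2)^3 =199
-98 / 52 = -49 / 26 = -1.88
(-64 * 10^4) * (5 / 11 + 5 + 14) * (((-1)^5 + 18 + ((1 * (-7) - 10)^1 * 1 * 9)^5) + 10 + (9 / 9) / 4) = 11482881981869120000 / 11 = 1043898361988101818.18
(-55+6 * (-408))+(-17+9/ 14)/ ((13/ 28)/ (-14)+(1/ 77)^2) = -3141343/ 1565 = -2007.25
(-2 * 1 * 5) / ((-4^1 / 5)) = 25 / 2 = 12.50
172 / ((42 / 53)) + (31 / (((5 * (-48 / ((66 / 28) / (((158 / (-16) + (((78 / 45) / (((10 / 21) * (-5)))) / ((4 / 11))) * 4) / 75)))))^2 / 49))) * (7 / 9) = 7845962342839 / 35817789168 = 219.05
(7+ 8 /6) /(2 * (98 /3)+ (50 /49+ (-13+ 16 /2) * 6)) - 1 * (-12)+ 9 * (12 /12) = 113449 /5344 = 21.23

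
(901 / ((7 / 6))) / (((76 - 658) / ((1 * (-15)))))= 13515 / 679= 19.90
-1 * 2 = -2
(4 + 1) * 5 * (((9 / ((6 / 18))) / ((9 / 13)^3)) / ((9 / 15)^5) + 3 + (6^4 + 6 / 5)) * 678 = 39775372.74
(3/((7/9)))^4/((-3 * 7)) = -177147/16807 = -10.54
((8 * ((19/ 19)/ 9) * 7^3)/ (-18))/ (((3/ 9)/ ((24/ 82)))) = -5488/ 369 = -14.87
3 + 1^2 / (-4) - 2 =3 / 4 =0.75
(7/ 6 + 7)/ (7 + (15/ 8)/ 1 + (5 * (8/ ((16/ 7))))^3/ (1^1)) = 98/ 64419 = 0.00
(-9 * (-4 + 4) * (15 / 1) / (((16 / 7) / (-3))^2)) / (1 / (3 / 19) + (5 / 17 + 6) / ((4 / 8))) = 0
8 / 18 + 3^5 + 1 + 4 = 2236 / 9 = 248.44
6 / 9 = 2 / 3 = 0.67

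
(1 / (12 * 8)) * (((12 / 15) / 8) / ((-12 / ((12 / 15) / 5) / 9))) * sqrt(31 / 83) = -sqrt(2573) / 664000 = -0.00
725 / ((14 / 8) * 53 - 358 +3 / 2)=-580 / 211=-2.75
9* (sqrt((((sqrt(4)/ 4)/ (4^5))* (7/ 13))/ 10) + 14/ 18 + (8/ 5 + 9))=9* sqrt(455)/ 4160 + 512/ 5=102.45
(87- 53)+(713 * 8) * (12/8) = 8590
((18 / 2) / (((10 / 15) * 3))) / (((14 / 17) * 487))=0.01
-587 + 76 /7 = -4033 /7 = -576.14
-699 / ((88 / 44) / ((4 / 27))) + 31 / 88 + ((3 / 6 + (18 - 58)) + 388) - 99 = 156875 / 792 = 198.07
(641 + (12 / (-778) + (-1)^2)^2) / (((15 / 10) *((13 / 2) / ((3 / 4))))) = 97143450 / 1967173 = 49.38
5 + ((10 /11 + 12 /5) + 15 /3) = 732 /55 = 13.31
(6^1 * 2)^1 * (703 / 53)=8436 / 53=159.17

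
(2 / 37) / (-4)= -1 / 74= -0.01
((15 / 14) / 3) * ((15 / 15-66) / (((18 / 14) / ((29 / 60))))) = -8.73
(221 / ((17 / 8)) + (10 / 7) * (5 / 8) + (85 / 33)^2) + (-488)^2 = 7264887541 / 30492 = 238255.53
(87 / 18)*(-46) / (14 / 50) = -16675 / 21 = -794.05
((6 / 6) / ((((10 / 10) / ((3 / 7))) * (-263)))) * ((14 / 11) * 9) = -54 / 2893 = -0.02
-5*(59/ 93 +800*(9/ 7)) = -3350065/ 651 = -5146.03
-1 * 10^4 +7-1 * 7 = -10000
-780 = -780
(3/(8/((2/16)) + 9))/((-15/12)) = -12/365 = -0.03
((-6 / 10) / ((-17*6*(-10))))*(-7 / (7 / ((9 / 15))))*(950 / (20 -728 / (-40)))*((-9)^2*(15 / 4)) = 69255 / 25976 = 2.67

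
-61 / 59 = -1.03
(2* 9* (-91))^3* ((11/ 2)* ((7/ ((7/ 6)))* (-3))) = 435087781128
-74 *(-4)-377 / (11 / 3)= 2125 / 11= 193.18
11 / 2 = 5.50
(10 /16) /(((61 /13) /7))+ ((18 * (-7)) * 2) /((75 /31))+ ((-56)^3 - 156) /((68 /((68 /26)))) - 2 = -1088898301 /158600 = -6865.69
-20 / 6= -10 / 3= -3.33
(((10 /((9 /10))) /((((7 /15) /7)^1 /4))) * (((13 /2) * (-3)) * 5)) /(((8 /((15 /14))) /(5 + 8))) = -1584375 /14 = -113169.64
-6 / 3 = -2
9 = 9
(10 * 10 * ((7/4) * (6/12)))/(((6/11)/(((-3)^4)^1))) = 51975/4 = 12993.75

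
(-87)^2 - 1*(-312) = 7881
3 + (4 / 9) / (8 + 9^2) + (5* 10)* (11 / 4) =225089 / 1602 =140.50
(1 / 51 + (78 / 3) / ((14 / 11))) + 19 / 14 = 15569 / 714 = 21.81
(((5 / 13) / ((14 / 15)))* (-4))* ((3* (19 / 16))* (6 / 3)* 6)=-12825 / 182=-70.47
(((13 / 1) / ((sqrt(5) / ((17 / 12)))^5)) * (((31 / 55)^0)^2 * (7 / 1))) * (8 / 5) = 129206987 * sqrt(5) / 19440000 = 14.86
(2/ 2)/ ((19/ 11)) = 11/ 19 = 0.58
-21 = -21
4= 4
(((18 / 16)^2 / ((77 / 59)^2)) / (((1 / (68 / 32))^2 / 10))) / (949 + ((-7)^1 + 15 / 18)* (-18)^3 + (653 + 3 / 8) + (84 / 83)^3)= 0.00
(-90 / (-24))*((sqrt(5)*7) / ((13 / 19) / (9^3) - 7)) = -1454355*sqrt(5) / 387776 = -8.39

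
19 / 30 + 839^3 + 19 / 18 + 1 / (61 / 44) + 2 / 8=6484675143829 / 10980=590589721.66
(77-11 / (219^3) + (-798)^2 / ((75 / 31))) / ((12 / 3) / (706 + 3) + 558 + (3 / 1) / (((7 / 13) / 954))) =85780758070986034 / 1913496265250775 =44.83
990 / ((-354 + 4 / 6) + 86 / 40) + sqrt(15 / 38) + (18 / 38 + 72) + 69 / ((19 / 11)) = sqrt(570) / 38 + 2309424 / 21071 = 110.23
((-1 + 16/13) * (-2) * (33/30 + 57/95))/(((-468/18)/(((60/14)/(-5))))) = -153/5915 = -0.03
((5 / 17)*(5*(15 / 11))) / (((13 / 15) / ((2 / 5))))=2250 / 2431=0.93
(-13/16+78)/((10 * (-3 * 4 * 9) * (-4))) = 247/13824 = 0.02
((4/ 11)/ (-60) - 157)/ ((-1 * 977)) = 25906/ 161205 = 0.16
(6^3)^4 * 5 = 10883911680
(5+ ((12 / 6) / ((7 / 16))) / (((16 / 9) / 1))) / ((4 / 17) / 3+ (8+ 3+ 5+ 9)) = 2703 / 8953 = 0.30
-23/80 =-0.29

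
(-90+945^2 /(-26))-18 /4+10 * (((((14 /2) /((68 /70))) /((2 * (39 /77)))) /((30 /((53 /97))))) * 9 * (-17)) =-174723353 /5044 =-34639.84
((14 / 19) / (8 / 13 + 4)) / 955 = 91 / 544350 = 0.00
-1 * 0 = 0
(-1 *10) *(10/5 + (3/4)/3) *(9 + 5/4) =-1845/8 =-230.62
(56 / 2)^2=784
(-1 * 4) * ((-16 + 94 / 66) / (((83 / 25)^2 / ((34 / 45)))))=8177000 / 2046033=4.00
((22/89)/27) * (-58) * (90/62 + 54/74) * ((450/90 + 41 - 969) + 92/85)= 9265850088/8677055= 1067.86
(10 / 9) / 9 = 10 / 81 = 0.12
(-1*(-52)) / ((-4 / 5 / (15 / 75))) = -13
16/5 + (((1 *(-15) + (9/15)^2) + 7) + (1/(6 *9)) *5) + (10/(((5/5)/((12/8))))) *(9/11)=117691/14850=7.93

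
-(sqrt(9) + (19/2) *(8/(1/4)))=-307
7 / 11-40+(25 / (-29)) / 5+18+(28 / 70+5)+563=872248 / 1595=546.86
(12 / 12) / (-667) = -1 / 667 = -0.00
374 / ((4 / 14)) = 1309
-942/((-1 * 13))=942/13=72.46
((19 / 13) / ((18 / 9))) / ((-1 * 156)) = -19 / 4056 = -0.00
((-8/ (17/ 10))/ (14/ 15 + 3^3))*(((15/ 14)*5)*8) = -360000/ 49861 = -7.22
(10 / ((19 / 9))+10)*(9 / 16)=315 / 38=8.29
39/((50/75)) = 117/2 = 58.50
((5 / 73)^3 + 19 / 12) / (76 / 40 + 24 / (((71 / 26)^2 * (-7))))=1304352726005 / 1186220979726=1.10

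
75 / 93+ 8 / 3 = 323 / 93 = 3.47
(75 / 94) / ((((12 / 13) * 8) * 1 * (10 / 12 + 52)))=975 / 476768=0.00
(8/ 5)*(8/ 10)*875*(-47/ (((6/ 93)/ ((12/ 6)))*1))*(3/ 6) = -815920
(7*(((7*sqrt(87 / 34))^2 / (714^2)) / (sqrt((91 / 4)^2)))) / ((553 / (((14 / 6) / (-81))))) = -29 / 7356559158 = -0.00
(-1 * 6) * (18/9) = -12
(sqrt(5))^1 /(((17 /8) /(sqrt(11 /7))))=8 * sqrt(385) /119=1.32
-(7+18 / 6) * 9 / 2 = -45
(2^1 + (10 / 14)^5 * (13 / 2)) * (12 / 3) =215706 / 16807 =12.83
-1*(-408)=408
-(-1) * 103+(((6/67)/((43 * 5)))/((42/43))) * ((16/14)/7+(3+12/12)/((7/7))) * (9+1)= 2367451/22981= 103.02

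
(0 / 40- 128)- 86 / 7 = -982 / 7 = -140.29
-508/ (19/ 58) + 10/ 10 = -29445/ 19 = -1549.74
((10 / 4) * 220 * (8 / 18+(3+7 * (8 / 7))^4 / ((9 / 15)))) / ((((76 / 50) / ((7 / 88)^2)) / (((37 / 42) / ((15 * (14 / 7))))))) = 7110165125 / 4333824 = 1640.62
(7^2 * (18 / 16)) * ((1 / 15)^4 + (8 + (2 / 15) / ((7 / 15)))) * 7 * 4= 143876593 / 11250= 12789.03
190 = 190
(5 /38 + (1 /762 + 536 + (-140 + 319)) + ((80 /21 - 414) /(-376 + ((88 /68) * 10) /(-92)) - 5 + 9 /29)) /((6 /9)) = 153779049022621 /144082223138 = 1067.30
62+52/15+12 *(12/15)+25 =1501/15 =100.07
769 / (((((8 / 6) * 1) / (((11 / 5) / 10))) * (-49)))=-25377 / 9800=-2.59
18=18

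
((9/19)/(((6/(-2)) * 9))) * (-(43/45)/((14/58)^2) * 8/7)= 289304/879795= 0.33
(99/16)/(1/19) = 1881/16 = 117.56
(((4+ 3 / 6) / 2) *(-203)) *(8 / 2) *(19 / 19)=-1827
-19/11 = -1.73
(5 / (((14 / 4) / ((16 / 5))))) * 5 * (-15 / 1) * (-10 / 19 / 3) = 8000 / 133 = 60.15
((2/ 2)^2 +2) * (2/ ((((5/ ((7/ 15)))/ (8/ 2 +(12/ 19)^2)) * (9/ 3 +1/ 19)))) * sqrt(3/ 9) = 11116 * sqrt(3)/ 41325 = 0.47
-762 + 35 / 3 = -2251 / 3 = -750.33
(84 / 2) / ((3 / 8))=112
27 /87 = 9 /29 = 0.31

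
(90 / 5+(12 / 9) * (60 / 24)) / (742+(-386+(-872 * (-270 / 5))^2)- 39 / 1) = 64 / 6651840183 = 0.00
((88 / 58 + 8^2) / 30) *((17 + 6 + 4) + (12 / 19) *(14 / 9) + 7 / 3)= 1920 / 29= 66.21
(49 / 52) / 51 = 49 / 2652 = 0.02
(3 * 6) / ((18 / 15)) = 15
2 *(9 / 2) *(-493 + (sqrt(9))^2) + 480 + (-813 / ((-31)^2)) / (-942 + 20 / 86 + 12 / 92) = -3468860741187 / 894959119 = -3876.00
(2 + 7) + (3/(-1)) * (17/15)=28/5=5.60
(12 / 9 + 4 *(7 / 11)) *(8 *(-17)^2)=295936 / 33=8967.76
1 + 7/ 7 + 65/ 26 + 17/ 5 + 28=359/ 10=35.90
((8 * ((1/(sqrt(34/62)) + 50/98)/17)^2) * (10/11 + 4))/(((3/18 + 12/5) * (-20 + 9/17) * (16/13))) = -895639680/194536638373 - 526500 * sqrt(527)/3970135477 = -0.01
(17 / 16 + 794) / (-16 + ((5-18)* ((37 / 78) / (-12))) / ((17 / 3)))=-648771 / 12982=-49.97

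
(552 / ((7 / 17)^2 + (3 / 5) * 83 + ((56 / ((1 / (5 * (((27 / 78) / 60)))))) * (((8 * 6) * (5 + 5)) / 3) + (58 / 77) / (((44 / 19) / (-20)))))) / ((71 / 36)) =79045326360 / 85269390359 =0.93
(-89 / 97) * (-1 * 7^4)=213689 / 97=2202.98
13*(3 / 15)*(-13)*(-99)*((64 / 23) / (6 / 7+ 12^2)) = 7392 / 115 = 64.28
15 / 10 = 3 / 2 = 1.50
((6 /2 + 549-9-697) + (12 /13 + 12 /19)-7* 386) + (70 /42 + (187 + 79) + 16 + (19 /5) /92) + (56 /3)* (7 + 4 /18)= -7472777069 /3067740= -2435.92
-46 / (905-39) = -23 / 433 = -0.05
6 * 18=108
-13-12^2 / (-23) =-155 / 23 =-6.74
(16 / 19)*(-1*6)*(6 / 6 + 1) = -192 / 19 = -10.11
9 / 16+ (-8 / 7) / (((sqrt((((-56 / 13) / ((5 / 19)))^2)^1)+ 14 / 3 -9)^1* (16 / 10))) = 132261 / 262864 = 0.50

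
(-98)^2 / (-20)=-2401 / 5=-480.20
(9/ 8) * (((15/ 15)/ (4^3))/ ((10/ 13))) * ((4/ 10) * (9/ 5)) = 1053/ 64000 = 0.02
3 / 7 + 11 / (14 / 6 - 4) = -6.17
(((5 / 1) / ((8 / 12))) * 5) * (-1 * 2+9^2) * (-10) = -29625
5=5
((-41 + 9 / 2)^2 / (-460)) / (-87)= 0.03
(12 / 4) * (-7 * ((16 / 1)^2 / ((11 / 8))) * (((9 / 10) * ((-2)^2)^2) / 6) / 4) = -129024 / 55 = -2345.89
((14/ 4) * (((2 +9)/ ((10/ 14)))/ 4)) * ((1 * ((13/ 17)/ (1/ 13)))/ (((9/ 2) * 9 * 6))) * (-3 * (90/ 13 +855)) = -581581/ 408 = -1425.44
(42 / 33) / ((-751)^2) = 14 / 6204011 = 0.00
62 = 62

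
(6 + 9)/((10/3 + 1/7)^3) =0.36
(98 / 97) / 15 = 98 / 1455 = 0.07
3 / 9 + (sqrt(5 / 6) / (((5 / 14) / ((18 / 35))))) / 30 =sqrt(30) / 125 + 1 / 3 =0.38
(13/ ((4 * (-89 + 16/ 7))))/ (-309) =91/ 750252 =0.00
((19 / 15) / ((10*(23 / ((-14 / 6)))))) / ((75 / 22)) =-1463 / 388125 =-0.00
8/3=2.67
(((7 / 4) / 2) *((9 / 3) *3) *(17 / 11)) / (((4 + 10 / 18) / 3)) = 28917 / 3608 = 8.01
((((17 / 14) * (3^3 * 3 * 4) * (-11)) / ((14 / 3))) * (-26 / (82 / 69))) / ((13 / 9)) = 28218861 / 2009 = 14046.22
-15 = -15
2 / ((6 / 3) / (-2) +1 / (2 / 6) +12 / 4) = 2 / 5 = 0.40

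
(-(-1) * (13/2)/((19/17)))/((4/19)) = 221/8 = 27.62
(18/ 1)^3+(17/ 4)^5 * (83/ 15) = 207427651/ 15360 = 13504.40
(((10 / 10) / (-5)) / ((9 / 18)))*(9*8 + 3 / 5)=-726 / 25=-29.04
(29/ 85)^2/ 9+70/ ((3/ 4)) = 93.35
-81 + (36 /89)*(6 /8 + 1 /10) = -35892 /445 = -80.66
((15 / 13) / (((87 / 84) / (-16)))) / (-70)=96 / 377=0.25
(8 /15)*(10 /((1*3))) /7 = 16 /63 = 0.25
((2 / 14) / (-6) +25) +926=39941 / 42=950.98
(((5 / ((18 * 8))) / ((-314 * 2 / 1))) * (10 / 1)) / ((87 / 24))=-25 / 163908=-0.00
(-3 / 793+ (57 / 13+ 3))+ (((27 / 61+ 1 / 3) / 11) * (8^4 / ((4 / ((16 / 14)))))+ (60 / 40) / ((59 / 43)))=1967618657 / 21615594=91.03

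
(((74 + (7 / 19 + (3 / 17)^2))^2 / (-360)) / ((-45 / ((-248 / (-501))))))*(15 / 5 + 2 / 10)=1021975097344 / 1888211447625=0.54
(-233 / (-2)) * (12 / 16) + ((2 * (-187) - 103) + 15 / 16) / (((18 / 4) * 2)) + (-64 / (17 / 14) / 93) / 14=290387 / 8432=34.44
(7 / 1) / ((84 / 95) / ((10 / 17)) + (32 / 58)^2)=2796325 / 722074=3.87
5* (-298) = -1490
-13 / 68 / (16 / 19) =-247 / 1088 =-0.23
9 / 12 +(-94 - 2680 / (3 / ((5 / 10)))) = -6479 / 12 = -539.92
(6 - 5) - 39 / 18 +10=53 / 6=8.83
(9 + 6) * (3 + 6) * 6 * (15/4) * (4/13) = 12150/13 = 934.62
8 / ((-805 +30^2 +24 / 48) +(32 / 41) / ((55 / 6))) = 36080 / 431089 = 0.08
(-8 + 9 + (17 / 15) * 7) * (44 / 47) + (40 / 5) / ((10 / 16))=2984 / 141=21.16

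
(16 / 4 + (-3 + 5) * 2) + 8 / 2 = 12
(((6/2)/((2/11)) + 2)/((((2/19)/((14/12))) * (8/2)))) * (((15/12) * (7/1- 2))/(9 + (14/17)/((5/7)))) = 10457125/331392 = 31.56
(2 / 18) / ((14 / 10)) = 5 / 63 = 0.08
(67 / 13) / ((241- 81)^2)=67 / 332800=0.00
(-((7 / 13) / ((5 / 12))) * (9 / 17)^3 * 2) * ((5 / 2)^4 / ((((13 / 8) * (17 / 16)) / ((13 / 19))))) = -122472000 / 20629687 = -5.94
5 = 5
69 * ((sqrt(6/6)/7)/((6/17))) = 391/14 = 27.93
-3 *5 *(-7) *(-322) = -33810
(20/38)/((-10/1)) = -1/19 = -0.05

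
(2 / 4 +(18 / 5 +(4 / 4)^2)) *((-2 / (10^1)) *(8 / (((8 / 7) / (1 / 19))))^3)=-0.05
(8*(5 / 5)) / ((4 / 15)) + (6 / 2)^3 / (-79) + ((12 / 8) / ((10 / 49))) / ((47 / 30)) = 255081 / 7426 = 34.35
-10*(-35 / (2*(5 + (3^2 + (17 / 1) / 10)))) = 1750 / 157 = 11.15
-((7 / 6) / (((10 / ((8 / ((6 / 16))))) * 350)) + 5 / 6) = -0.84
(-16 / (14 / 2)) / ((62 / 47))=-376 / 217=-1.73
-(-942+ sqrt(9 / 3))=942 - sqrt(3)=940.27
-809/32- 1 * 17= -1353/32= -42.28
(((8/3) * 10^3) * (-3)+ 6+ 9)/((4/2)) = -7985/2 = -3992.50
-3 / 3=-1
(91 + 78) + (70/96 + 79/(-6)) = 2505/16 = 156.56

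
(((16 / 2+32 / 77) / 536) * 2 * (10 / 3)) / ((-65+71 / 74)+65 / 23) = -306360 / 179166911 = -0.00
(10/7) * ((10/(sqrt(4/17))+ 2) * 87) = 1740/7+ 4350 * sqrt(17)/7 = 2810.79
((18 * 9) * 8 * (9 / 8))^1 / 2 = 729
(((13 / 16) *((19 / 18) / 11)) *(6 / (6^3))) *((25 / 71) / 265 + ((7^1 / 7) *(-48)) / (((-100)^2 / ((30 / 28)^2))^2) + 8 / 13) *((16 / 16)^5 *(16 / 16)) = 220204511900977 / 164867113635840000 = 0.00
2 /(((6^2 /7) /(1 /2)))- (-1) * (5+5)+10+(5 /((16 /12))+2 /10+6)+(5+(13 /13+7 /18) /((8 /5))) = 2881 /80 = 36.01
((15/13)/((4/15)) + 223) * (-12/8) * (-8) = 35463/13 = 2727.92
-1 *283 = -283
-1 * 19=-19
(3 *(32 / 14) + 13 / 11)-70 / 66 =1612 / 231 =6.98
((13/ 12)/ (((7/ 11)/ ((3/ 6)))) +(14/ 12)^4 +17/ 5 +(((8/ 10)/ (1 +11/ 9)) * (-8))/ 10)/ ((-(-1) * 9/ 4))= 6595133/ 2551500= 2.58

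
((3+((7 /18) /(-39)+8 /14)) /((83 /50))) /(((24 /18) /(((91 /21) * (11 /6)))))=4812775 /376488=12.78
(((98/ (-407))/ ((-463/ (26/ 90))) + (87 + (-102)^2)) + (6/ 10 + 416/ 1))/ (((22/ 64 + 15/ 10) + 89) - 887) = -2959832275072/ 216041011065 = -13.70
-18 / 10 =-9 / 5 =-1.80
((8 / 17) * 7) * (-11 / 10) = -308 / 85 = -3.62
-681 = -681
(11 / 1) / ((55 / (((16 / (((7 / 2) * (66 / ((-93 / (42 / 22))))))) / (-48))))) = 31 / 2205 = 0.01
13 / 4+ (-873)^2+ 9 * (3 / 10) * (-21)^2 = 15266459 / 20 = 763322.95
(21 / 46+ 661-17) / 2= 29645 / 92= 322.23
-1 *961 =-961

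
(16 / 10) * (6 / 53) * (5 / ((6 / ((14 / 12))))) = 28 / 159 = 0.18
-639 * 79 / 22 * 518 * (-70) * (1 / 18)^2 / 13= 50845585 / 2574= 19753.53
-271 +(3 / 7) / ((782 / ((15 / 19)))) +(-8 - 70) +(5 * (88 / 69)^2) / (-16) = -349.51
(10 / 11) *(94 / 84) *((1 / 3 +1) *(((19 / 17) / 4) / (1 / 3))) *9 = 13395 / 1309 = 10.23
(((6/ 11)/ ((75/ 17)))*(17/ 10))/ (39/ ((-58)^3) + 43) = 0.00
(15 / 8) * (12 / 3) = 15 / 2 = 7.50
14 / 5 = 2.80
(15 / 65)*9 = 27 / 13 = 2.08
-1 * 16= -16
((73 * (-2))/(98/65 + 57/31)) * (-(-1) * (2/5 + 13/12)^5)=-164277444930131/524335680000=-313.31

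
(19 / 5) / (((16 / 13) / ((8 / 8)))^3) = 41743 / 20480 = 2.04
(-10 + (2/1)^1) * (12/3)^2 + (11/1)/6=-757/6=-126.17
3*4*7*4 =336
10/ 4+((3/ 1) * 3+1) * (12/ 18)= 55/ 6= 9.17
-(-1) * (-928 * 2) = -1856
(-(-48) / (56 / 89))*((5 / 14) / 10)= 2.72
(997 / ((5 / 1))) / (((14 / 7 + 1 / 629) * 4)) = 627113 / 25180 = 24.91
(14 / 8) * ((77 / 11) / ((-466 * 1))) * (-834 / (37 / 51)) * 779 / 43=811782657 / 1482812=547.46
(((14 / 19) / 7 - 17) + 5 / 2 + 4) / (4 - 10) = 395 / 228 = 1.73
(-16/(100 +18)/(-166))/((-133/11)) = -44/651301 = -0.00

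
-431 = -431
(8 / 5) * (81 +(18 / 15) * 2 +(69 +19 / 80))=12211 / 50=244.22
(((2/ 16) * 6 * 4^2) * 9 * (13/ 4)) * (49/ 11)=17199/ 11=1563.55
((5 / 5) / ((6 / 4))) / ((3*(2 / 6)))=2 / 3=0.67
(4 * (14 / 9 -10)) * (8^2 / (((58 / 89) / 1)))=-865792 / 261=-3317.21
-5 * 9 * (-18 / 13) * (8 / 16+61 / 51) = 23355 / 221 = 105.68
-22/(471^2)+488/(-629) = -108272246/139537989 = -0.78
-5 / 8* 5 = -25 / 8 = -3.12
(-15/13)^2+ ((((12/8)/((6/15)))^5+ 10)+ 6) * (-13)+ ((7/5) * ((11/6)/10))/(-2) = -127810074889/12979200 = -9847.30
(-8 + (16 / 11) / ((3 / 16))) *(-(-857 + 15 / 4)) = -6826 / 33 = -206.85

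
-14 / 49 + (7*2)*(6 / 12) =47 / 7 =6.71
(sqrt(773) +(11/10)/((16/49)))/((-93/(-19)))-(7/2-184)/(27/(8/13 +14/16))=19* sqrt(773)/93 +18544247/1740960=16.33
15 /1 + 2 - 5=12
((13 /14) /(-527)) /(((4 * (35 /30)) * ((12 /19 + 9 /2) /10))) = -0.00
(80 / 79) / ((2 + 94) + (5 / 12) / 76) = 72960 / 6917003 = 0.01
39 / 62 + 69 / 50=1557 / 775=2.01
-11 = -11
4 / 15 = 0.27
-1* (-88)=88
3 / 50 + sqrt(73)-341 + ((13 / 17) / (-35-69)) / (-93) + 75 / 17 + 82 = -80481803 / 316200 + sqrt(73) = -245.98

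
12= 12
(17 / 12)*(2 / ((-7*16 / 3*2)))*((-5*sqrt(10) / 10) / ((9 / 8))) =17*sqrt(10) / 1008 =0.05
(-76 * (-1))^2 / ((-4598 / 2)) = -304 / 121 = -2.51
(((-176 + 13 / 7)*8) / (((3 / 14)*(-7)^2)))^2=380406016 / 21609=17604.05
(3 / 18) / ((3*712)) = 1 / 12816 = 0.00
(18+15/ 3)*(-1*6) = -138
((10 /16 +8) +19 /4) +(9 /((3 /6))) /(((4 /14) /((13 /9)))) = 835 /8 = 104.38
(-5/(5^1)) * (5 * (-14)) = 70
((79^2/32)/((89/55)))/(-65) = -68651/37024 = -1.85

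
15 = 15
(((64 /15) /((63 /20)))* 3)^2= 65536 /3969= 16.51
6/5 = 1.20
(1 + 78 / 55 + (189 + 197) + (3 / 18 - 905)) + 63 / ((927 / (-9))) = -17573741 / 33990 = -517.03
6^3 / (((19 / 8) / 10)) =17280 / 19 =909.47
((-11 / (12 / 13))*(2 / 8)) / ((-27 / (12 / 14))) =143 / 1512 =0.09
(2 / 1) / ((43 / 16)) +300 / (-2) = -6418 / 43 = -149.26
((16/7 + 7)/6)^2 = 4225/1764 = 2.40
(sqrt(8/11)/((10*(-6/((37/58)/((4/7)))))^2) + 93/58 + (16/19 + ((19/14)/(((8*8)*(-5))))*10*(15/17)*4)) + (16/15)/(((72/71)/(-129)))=-6297441799/47209680 + 67081*sqrt(22)/1065715200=-133.39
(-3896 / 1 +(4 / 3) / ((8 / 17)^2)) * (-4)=186719 / 12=15559.92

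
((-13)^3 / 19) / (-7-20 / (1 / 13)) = 2197 / 5073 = 0.43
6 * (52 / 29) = 312 / 29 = 10.76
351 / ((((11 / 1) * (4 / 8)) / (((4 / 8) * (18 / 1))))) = 6318 / 11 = 574.36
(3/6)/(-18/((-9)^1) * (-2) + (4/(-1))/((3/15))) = -1/48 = -0.02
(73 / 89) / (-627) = -73 / 55803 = -0.00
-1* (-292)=292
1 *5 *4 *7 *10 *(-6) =-8400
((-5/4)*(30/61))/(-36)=0.02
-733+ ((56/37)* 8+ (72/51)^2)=-7687185/10693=-718.90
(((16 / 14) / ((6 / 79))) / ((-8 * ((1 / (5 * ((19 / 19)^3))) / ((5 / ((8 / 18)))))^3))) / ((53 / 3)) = -18949.20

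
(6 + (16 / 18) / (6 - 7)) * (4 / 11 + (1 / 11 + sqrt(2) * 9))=67.38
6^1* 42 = 252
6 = 6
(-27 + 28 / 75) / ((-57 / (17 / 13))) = 33949 / 55575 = 0.61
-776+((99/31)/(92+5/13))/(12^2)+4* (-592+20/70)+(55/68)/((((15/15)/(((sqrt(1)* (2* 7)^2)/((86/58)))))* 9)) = -85893944716261/27433587888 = -3130.98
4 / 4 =1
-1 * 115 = -115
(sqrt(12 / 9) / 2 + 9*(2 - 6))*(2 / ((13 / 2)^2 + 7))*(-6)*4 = 6912 / 197 - 64*sqrt(3) / 197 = 34.52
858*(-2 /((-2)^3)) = 429 /2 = 214.50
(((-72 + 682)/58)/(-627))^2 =0.00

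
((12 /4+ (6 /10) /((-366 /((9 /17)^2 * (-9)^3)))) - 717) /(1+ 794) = -41937337 /46716850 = -0.90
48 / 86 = 24 / 43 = 0.56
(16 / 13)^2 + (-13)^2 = 170.51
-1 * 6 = -6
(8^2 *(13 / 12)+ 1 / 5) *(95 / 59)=19817 / 177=111.96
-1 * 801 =-801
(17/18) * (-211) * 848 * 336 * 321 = -18226321792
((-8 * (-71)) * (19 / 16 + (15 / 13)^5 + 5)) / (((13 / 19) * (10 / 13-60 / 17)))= -1121607324531 / 452977460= -2476.08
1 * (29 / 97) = 29 / 97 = 0.30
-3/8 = -0.38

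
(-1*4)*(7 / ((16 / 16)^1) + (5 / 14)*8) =-276 / 7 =-39.43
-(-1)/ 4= 1/ 4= 0.25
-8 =-8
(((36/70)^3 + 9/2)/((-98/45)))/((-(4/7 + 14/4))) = 1192617/2280950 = 0.52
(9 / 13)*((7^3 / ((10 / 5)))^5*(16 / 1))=42728053589487 / 26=1643386676518.73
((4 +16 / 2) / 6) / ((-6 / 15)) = -5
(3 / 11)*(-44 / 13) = -12 / 13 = -0.92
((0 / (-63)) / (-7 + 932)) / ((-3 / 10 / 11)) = 0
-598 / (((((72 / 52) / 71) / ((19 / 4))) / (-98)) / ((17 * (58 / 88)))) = 126668751391 / 792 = 159935292.16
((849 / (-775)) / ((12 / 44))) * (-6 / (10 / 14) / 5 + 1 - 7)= 597696 / 19375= 30.85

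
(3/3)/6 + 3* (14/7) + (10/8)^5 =28319/3072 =9.22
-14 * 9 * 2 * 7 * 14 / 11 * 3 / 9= -8232 / 11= -748.36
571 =571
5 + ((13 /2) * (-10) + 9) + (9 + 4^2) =-26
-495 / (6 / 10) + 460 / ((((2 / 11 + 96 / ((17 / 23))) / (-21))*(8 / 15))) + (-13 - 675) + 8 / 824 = -8278313397 / 5010332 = -1652.25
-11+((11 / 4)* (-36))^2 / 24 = 3179 / 8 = 397.38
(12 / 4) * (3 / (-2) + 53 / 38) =-6 / 19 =-0.32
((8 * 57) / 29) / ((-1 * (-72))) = 0.22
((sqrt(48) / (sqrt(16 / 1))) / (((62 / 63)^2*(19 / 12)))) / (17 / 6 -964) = -71442*sqrt(3) / 105299653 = -0.00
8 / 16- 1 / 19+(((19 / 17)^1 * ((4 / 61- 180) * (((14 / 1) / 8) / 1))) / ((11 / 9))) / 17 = -121516961 / 7368922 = -16.49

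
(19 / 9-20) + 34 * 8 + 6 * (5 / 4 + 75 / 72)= 9643 / 36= 267.86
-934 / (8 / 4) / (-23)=467 / 23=20.30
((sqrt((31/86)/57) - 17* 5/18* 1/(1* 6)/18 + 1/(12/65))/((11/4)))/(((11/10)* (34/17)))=10* sqrt(151962)/296571 + 52225/58806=0.90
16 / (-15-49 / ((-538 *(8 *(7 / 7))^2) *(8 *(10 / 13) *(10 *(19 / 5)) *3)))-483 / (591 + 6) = -1.88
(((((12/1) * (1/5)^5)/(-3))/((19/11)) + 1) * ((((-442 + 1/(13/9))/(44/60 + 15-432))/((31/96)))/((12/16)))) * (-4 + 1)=-98030000736/7470360625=-13.12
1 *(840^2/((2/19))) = 6703200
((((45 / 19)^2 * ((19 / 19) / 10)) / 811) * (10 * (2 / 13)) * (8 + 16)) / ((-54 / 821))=-1477800 / 3806023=-0.39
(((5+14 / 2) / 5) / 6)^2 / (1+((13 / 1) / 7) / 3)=42 / 425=0.10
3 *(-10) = -30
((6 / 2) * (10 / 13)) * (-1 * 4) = -120 / 13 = -9.23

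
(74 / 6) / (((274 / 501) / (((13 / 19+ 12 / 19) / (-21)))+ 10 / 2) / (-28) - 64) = -4325300 / 22398099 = -0.19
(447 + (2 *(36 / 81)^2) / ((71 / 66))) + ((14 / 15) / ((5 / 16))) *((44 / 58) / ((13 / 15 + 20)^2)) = 2436565081831 / 5446390617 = 447.37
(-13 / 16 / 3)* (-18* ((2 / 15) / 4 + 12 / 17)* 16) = 4901 / 85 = 57.66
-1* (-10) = 10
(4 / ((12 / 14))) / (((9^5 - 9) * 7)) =1 / 88560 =0.00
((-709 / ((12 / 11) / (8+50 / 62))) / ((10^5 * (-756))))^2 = 10279323769 / 1793456640000000000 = 0.00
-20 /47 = -0.43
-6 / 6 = -1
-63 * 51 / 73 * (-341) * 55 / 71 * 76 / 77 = 59477220 / 5183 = 11475.44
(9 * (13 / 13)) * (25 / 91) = 225 / 91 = 2.47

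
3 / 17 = 0.18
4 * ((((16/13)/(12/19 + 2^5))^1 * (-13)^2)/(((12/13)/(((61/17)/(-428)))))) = -195871/845835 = -0.23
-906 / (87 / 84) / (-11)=25368 / 319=79.52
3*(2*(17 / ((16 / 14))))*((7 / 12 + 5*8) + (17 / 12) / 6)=3643.14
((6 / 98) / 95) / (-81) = -1 / 125685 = -0.00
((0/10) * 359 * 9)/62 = 0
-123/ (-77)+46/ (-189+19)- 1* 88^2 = -50675796/ 6545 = -7742.67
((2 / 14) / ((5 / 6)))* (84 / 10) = 36 / 25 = 1.44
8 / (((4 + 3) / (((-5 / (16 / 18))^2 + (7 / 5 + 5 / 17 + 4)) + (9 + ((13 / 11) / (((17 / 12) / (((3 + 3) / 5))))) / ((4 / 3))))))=2817599 / 52360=53.81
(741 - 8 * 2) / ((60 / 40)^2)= 2900 / 9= 322.22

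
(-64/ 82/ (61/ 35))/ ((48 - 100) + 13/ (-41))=224/ 26169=0.01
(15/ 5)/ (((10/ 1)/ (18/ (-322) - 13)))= -3153/ 805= -3.92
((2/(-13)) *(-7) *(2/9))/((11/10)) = 280/1287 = 0.22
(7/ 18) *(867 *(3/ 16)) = 2023/ 32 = 63.22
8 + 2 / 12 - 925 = -5501 / 6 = -916.83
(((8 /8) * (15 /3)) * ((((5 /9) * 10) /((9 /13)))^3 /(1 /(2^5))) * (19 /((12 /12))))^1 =834860000000 /531441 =1570936.38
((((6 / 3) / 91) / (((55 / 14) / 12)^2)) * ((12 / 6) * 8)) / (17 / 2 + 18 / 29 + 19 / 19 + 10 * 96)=7483392 / 2212699775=0.00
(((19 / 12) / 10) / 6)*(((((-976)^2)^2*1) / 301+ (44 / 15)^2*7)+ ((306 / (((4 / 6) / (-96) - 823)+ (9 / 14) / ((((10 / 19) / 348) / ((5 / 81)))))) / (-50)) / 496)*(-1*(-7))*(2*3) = 96580615934502586707673 / 28905919713000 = 3341205431.05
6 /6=1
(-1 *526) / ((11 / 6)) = -3156 / 11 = -286.91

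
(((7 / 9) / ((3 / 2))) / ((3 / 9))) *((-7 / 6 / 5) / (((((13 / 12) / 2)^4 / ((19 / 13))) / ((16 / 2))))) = -91521024 / 1856465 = -49.30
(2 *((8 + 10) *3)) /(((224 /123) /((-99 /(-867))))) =109593 /16184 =6.77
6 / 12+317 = 635 / 2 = 317.50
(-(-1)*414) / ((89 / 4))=1656 / 89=18.61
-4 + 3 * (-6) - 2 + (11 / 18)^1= -421 / 18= -23.39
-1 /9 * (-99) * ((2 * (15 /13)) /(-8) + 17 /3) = 9229 /156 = 59.16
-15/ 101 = -0.15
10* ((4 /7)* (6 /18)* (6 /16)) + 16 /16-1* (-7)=61 /7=8.71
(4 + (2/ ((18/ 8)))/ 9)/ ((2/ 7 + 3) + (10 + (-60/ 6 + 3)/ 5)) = 2905/ 8424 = 0.34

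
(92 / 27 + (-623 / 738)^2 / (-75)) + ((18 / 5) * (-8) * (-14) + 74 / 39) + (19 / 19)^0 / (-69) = 4989038728969 / 12213641700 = 408.48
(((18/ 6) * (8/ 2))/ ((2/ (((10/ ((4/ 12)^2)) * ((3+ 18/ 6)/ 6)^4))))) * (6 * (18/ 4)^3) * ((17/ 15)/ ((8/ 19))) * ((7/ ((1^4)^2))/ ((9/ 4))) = 2472403.50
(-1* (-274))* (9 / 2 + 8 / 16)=1370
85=85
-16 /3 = -5.33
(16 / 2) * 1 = 8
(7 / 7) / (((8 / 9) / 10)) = 45 / 4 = 11.25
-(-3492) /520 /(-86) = -873 /11180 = -0.08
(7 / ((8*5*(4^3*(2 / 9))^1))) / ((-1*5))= -63 / 25600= -0.00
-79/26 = -3.04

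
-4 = -4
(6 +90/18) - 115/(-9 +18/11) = 2156/81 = 26.62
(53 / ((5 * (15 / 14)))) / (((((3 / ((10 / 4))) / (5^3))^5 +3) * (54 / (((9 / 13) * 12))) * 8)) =1415252685546875 / 22315979004512778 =0.06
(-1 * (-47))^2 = 2209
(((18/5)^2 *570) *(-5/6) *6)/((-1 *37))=36936/37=998.27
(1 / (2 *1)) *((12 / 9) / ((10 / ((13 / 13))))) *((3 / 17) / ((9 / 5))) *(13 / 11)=13 / 1683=0.01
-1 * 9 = -9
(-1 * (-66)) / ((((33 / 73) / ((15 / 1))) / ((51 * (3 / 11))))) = 335070 / 11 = 30460.91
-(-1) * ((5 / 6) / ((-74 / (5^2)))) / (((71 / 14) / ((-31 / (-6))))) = -27125 / 94572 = -0.29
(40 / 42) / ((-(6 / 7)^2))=-35 / 27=-1.30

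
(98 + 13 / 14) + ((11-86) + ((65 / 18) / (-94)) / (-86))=24373715 / 1018584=23.93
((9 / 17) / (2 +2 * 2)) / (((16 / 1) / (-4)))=-3 / 136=-0.02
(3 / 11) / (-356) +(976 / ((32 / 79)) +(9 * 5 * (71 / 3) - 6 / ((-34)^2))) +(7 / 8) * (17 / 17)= 7866317111 / 2263448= 3475.37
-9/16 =-0.56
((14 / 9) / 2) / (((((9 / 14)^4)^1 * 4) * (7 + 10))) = 67228 / 1003833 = 0.07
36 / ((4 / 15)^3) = 30375 / 16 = 1898.44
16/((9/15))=80/3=26.67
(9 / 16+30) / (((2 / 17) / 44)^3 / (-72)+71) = 115116129612 / 267427245887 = 0.43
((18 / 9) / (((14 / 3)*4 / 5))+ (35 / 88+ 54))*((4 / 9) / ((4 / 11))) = 67.14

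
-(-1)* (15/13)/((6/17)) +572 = 14957/26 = 575.27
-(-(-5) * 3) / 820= -3 / 164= -0.02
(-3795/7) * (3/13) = -11385/91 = -125.11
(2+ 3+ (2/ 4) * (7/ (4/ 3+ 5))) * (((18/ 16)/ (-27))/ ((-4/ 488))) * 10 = 64355/ 228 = 282.26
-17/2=-8.50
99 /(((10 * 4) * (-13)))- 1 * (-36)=35.81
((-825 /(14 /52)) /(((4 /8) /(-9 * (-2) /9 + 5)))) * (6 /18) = -14300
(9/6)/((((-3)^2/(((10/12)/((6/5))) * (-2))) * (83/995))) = -24875/8964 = -2.77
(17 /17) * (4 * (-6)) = -24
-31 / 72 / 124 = -1 / 288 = -0.00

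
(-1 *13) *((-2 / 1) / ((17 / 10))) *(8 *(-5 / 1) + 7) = -8580 / 17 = -504.71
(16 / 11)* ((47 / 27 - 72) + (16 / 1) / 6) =-29200 / 297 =-98.32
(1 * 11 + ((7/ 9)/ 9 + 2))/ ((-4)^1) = -3.27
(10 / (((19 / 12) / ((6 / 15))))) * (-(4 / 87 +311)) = -432976 / 551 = -785.80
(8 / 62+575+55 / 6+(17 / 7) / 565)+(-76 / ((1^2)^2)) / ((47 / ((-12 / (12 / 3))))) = 20369668169 / 34574610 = 589.15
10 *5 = 50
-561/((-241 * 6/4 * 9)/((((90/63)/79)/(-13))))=-3740/15592941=-0.00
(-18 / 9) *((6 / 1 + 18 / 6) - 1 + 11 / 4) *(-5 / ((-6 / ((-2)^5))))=1720 / 3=573.33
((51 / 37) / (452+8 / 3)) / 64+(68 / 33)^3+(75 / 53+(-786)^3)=-271574320439473902137 / 559269418752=-485587645.84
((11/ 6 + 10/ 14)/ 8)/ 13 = 107/ 4368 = 0.02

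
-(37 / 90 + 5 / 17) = -1079 / 1530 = -0.71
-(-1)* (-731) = -731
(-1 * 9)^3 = -729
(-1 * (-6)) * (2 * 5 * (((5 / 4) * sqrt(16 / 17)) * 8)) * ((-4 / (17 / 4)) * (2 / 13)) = -76800 * sqrt(17) / 3757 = -84.28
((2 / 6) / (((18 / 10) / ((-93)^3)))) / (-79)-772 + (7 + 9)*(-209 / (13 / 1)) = 879395 / 1027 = 856.28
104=104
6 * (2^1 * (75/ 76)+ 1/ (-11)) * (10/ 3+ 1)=10231/ 209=48.95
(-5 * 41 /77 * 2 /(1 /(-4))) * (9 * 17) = 250920 /77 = 3258.70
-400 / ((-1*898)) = 200 / 449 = 0.45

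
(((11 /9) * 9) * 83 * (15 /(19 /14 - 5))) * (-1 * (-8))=-511280 /17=-30075.29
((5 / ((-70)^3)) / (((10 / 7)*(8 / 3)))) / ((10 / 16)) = -3 / 490000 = -0.00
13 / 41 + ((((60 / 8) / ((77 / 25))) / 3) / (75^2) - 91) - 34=-35426119 / 284130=-124.68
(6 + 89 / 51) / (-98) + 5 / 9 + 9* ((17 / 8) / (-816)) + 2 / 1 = 2354021 / 959616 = 2.45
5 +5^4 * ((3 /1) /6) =635 /2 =317.50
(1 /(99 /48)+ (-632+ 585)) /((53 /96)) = -49120 /583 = -84.25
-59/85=-0.69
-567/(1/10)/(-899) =6.31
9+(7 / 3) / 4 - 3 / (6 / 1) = 109 / 12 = 9.08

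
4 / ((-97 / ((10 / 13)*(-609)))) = 24360 / 1261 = 19.32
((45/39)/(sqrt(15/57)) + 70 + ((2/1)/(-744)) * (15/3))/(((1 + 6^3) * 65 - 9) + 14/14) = sqrt(95)/61087 + 205/41292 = 0.01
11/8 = 1.38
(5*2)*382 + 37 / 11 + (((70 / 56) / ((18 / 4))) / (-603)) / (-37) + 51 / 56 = 473032848187 / 123692184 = 3824.27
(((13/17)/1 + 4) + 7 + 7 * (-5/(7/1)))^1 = 115/17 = 6.76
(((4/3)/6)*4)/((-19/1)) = -8/171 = -0.05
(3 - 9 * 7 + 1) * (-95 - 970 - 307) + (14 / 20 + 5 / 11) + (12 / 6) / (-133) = 1184285911 / 14630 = 80949.14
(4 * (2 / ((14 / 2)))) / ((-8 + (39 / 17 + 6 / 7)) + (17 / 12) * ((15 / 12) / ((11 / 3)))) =-23936 / 91437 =-0.26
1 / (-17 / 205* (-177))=205 / 3009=0.07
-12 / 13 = -0.92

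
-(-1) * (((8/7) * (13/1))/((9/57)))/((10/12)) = 112.91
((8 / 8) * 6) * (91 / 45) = 182 / 15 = 12.13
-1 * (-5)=5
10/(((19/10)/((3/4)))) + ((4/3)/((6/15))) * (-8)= -1295/57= -22.72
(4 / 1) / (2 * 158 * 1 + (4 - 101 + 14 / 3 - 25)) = 3 / 149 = 0.02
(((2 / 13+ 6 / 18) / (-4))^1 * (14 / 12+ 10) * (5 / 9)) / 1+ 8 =61027 / 8424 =7.24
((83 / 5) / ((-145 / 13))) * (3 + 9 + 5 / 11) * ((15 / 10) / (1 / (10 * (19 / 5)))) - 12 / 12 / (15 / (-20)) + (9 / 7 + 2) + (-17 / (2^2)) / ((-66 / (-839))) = -493916391 / 446600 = -1105.95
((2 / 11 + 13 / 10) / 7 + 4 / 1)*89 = 288627 / 770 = 374.84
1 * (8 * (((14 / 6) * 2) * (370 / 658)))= 2960 / 141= 20.99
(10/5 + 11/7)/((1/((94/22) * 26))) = 30550/77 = 396.75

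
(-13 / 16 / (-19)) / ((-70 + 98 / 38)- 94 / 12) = -39 / 68632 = -0.00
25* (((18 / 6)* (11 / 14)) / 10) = 165 / 28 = 5.89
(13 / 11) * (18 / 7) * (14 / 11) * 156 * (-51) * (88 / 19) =-29787264 / 209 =-142522.79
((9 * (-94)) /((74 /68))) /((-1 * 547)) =28764 /20239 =1.42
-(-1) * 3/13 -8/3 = -2.44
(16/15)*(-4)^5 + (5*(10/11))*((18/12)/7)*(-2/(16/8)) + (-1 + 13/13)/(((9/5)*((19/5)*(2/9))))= -1262693/1155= -1093.24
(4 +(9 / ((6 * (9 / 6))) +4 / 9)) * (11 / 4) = 539 / 36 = 14.97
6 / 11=0.55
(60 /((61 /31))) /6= 310 /61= 5.08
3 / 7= 0.43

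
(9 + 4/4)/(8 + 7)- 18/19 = -16/57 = -0.28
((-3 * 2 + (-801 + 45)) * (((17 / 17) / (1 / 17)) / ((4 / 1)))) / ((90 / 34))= -36703 / 30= -1223.43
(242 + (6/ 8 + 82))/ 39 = 433/ 52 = 8.33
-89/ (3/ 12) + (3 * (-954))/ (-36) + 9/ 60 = -5527/ 20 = -276.35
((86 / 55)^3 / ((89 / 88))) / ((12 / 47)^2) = 702523852 / 12115125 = 57.99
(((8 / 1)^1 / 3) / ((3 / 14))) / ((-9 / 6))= -224 / 27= -8.30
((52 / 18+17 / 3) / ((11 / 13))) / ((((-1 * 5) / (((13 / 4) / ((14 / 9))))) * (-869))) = 169 / 34760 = 0.00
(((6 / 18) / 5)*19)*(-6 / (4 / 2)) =-19 / 5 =-3.80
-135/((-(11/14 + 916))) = 378/2567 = 0.15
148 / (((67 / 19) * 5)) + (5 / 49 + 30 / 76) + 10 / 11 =67241709 / 6861470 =9.80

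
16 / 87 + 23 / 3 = 7.85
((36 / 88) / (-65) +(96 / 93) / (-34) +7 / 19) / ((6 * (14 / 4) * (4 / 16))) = 9500866 / 150345195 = 0.06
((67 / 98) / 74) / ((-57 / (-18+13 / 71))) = 84755 / 29348844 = 0.00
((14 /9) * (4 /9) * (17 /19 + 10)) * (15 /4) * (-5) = -8050 /57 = -141.23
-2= -2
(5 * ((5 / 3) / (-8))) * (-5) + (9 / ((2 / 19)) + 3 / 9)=2185 / 24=91.04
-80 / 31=-2.58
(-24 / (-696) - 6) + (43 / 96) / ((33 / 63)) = -52167 / 10208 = -5.11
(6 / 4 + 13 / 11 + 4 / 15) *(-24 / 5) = -3892 / 275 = -14.15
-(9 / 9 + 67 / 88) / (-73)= 155 / 6424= 0.02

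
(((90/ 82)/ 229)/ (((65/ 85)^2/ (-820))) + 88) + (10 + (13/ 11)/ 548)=91.28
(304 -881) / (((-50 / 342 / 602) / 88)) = 209079319.68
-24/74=-12/37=-0.32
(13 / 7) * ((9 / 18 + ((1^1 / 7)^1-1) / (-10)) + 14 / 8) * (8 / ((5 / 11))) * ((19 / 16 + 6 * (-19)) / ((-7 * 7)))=16880721 / 96040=175.77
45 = 45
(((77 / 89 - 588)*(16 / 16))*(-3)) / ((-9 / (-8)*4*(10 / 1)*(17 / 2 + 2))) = 2986 / 801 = 3.73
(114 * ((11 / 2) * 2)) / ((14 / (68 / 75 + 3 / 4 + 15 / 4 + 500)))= 15844499 / 350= 45270.00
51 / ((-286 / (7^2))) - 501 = -145785 / 286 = -509.74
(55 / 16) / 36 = 55 / 576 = 0.10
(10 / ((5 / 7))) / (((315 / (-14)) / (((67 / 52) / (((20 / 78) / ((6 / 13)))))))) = -469 / 325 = -1.44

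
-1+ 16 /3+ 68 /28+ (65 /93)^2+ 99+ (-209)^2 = 2651011501 /60543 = 43787.25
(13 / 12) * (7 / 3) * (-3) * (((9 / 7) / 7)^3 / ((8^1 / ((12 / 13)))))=-729 / 134456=-0.01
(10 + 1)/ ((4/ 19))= 209/ 4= 52.25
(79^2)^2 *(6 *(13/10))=1519053159/5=303810631.80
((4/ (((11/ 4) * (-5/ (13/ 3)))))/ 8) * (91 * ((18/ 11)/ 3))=-4732/ 605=-7.82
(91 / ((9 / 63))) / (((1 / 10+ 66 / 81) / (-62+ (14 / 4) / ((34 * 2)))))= -55731375 / 1292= -43135.74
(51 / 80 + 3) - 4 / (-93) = 27383 / 7440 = 3.68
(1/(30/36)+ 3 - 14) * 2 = -98/5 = -19.60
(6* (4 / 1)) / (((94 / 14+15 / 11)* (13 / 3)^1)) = 0.69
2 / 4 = 1 / 2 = 0.50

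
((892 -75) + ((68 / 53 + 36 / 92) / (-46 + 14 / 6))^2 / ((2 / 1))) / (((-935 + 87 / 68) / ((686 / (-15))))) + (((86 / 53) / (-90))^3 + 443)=3777036327493192303284356 / 7819685043171213070125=483.02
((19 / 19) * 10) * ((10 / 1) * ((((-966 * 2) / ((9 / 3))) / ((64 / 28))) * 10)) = -281750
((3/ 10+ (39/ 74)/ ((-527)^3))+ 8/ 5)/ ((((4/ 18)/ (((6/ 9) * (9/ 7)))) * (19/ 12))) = 16668717427548/ 3601266117715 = 4.63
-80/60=-4/3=-1.33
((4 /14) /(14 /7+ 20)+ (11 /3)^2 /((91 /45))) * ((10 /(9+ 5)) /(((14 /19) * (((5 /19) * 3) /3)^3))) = 434490214 /1226225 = 354.33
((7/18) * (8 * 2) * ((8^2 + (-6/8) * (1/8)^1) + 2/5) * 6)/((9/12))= 144046/45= 3201.02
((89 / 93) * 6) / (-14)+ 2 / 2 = 128 / 217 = 0.59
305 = 305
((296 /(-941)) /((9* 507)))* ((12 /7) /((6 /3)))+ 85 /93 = 283848413 /310583637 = 0.91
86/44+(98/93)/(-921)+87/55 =33308237/9421830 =3.54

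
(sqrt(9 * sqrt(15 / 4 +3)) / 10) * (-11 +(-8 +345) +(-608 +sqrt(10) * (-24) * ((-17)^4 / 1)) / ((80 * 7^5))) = 3 * sqrt(2) * 3^(3 / 4) * (54790744 - 250563 * sqrt(10)) / 3361400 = 155.36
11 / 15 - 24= -349 / 15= -23.27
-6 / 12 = -1 / 2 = -0.50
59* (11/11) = 59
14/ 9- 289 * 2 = -5188/ 9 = -576.44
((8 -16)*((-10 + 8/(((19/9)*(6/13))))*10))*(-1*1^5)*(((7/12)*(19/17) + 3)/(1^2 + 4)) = -5960/57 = -104.56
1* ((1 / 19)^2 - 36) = -12995 / 361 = -36.00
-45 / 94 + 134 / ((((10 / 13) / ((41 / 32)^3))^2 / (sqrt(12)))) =-45 / 94 + 53785430320843 * sqrt(3) / 26843545600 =3469.97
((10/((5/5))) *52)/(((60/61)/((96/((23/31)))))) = 1573312/23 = 68404.87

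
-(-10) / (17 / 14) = 140 / 17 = 8.24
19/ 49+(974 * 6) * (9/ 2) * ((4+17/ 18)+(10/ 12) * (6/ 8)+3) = 225359.64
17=17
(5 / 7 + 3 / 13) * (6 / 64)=129 / 1456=0.09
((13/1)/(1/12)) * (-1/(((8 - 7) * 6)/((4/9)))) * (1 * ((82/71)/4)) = -2132/639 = -3.34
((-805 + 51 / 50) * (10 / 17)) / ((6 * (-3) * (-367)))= -0.07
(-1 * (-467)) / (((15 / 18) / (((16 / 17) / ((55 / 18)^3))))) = 261460224 / 14141875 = 18.49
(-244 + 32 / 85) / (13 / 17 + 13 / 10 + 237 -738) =41416 / 84819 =0.49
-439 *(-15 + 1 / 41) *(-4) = -1078184 / 41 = -26297.17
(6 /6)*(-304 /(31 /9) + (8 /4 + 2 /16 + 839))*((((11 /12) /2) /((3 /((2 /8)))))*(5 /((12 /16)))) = 3423035 /17856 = 191.70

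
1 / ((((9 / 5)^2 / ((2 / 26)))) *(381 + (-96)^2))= 25 / 10105641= 0.00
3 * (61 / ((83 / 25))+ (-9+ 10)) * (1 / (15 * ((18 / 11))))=2948 / 1245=2.37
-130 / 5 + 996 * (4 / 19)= 183.68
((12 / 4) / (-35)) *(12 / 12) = -3 / 35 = -0.09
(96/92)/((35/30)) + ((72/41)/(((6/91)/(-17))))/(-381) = 2.08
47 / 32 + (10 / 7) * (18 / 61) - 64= -848667 / 13664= -62.11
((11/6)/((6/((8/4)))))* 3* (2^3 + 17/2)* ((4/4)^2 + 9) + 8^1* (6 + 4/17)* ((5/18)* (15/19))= 607445/1938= 313.44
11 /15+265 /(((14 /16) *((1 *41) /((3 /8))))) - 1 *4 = -2138 /4305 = -0.50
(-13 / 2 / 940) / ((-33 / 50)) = 65 / 6204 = 0.01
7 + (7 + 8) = 22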